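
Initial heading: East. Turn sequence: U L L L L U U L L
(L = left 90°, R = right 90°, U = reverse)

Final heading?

Start: East
  U (U-turn (180°)) -> West
  L (left (90° counter-clockwise)) -> South
  L (left (90° counter-clockwise)) -> East
  L (left (90° counter-clockwise)) -> North
  L (left (90° counter-clockwise)) -> West
  U (U-turn (180°)) -> East
  U (U-turn (180°)) -> West
  L (left (90° counter-clockwise)) -> South
  L (left (90° counter-clockwise)) -> East
Final: East

Answer: Final heading: East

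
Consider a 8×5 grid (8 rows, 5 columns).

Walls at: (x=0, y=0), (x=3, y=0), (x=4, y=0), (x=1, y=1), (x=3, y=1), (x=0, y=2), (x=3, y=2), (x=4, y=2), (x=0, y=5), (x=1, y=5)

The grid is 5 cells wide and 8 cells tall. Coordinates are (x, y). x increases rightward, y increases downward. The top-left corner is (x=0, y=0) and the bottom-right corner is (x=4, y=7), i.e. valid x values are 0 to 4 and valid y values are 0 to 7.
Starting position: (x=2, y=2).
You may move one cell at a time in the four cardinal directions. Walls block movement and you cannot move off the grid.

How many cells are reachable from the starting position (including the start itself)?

Answer: Reachable cells: 28

Derivation:
BFS flood-fill from (x=2, y=2):
  Distance 0: (x=2, y=2)
  Distance 1: (x=2, y=1), (x=1, y=2), (x=2, y=3)
  Distance 2: (x=2, y=0), (x=1, y=3), (x=3, y=3), (x=2, y=4)
  Distance 3: (x=1, y=0), (x=0, y=3), (x=4, y=3), (x=1, y=4), (x=3, y=4), (x=2, y=5)
  Distance 4: (x=0, y=4), (x=4, y=4), (x=3, y=5), (x=2, y=6)
  Distance 5: (x=4, y=5), (x=1, y=6), (x=3, y=6), (x=2, y=7)
  Distance 6: (x=0, y=6), (x=4, y=6), (x=1, y=7), (x=3, y=7)
  Distance 7: (x=0, y=7), (x=4, y=7)
Total reachable: 28 (grid has 30 open cells total)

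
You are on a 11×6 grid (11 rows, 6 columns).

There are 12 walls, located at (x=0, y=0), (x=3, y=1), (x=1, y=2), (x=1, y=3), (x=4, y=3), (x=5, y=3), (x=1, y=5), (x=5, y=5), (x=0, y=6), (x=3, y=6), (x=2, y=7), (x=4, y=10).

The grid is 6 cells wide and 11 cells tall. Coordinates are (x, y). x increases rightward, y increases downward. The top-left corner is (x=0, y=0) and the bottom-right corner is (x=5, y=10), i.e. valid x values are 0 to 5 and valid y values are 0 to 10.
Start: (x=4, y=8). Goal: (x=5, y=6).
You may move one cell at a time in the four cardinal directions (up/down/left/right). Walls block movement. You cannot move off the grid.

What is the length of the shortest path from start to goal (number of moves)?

BFS from (x=4, y=8) until reaching (x=5, y=6):
  Distance 0: (x=4, y=8)
  Distance 1: (x=4, y=7), (x=3, y=8), (x=5, y=8), (x=4, y=9)
  Distance 2: (x=4, y=6), (x=3, y=7), (x=5, y=7), (x=2, y=8), (x=3, y=9), (x=5, y=9)
  Distance 3: (x=4, y=5), (x=5, y=6), (x=1, y=8), (x=2, y=9), (x=3, y=10), (x=5, y=10)  <- goal reached here
One shortest path (3 moves): (x=4, y=8) -> (x=5, y=8) -> (x=5, y=7) -> (x=5, y=6)

Answer: Shortest path length: 3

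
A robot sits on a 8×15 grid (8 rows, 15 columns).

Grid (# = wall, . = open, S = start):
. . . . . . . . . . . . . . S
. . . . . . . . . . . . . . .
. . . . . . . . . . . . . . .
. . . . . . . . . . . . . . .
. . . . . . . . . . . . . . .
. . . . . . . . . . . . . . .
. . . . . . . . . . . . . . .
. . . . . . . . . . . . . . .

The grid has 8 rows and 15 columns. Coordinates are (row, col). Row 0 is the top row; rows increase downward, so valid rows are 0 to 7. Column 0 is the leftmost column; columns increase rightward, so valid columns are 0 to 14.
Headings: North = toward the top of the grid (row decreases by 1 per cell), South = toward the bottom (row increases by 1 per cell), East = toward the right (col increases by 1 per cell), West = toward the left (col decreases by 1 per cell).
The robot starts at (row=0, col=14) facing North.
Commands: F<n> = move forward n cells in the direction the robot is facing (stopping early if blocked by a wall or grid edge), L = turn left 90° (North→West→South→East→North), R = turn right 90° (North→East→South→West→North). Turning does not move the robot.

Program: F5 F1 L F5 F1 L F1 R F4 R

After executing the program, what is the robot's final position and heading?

Answer: Final position: (row=1, col=4), facing North

Derivation:
Start: (row=0, col=14), facing North
  F5: move forward 0/5 (blocked), now at (row=0, col=14)
  F1: move forward 0/1 (blocked), now at (row=0, col=14)
  L: turn left, now facing West
  F5: move forward 5, now at (row=0, col=9)
  F1: move forward 1, now at (row=0, col=8)
  L: turn left, now facing South
  F1: move forward 1, now at (row=1, col=8)
  R: turn right, now facing West
  F4: move forward 4, now at (row=1, col=4)
  R: turn right, now facing North
Final: (row=1, col=4), facing North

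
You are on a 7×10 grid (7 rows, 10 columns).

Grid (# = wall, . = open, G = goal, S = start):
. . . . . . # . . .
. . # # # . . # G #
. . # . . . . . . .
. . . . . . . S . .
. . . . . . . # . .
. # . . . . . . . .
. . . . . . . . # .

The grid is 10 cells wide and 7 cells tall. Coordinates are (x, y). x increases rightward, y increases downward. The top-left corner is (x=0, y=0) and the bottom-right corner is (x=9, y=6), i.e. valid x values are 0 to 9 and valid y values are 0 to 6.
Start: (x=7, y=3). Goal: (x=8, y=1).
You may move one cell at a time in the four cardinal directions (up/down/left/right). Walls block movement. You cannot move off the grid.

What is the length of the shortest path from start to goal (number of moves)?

BFS from (x=7, y=3) until reaching (x=8, y=1):
  Distance 0: (x=7, y=3)
  Distance 1: (x=7, y=2), (x=6, y=3), (x=8, y=3)
  Distance 2: (x=6, y=2), (x=8, y=2), (x=5, y=3), (x=9, y=3), (x=6, y=4), (x=8, y=4)
  Distance 3: (x=6, y=1), (x=8, y=1), (x=5, y=2), (x=9, y=2), (x=4, y=3), (x=5, y=4), (x=9, y=4), (x=6, y=5), (x=8, y=5)  <- goal reached here
One shortest path (3 moves): (x=7, y=3) -> (x=8, y=3) -> (x=8, y=2) -> (x=8, y=1)

Answer: Shortest path length: 3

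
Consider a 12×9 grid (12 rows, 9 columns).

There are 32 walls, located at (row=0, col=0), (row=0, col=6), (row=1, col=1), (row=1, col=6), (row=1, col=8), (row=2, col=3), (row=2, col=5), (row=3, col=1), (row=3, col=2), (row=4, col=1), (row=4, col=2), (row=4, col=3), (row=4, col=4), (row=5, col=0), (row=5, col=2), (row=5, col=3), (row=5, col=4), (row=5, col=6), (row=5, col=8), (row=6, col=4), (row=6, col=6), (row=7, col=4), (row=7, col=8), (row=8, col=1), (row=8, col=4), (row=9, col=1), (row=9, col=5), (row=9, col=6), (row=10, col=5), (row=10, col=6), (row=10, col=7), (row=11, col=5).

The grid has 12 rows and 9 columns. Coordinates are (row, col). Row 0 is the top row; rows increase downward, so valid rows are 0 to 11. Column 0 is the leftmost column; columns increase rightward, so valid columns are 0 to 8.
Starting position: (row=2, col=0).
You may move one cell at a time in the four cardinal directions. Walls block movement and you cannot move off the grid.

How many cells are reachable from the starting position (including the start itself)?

Answer: Reachable cells: 50

Derivation:
BFS flood-fill from (row=2, col=0):
  Distance 0: (row=2, col=0)
  Distance 1: (row=1, col=0), (row=2, col=1), (row=3, col=0)
  Distance 2: (row=2, col=2), (row=4, col=0)
  Distance 3: (row=1, col=2)
  Distance 4: (row=0, col=2), (row=1, col=3)
  Distance 5: (row=0, col=1), (row=0, col=3), (row=1, col=4)
  Distance 6: (row=0, col=4), (row=1, col=5), (row=2, col=4)
  Distance 7: (row=0, col=5), (row=3, col=4)
  Distance 8: (row=3, col=3), (row=3, col=5)
  Distance 9: (row=3, col=6), (row=4, col=5)
  Distance 10: (row=2, col=6), (row=3, col=7), (row=4, col=6), (row=5, col=5)
  Distance 11: (row=2, col=7), (row=3, col=8), (row=4, col=7), (row=6, col=5)
  Distance 12: (row=1, col=7), (row=2, col=8), (row=4, col=8), (row=5, col=7), (row=7, col=5)
  Distance 13: (row=0, col=7), (row=6, col=7), (row=7, col=6), (row=8, col=5)
  Distance 14: (row=0, col=8), (row=6, col=8), (row=7, col=7), (row=8, col=6)
  Distance 15: (row=8, col=7)
  Distance 16: (row=8, col=8), (row=9, col=7)
  Distance 17: (row=9, col=8)
  Distance 18: (row=10, col=8)
  Distance 19: (row=11, col=8)
  Distance 20: (row=11, col=7)
  Distance 21: (row=11, col=6)
Total reachable: 50 (grid has 76 open cells total)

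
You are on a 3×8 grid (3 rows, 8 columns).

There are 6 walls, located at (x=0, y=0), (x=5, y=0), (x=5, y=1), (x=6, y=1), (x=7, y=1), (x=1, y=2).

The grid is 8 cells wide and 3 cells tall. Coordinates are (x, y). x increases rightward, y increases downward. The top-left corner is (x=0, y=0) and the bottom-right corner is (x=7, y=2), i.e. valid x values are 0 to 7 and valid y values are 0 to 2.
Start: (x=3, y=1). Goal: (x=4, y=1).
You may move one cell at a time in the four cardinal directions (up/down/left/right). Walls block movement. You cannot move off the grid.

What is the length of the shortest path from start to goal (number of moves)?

Answer: Shortest path length: 1

Derivation:
BFS from (x=3, y=1) until reaching (x=4, y=1):
  Distance 0: (x=3, y=1)
  Distance 1: (x=3, y=0), (x=2, y=1), (x=4, y=1), (x=3, y=2)  <- goal reached here
One shortest path (1 moves): (x=3, y=1) -> (x=4, y=1)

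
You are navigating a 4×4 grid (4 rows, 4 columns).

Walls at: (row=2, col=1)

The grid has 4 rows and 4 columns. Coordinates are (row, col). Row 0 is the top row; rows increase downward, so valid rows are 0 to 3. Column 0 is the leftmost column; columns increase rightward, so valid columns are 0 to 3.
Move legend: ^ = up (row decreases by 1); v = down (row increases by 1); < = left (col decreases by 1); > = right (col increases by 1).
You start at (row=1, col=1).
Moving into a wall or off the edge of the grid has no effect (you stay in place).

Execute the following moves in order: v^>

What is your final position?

Answer: Final position: (row=0, col=2)

Derivation:
Start: (row=1, col=1)
  v (down): blocked, stay at (row=1, col=1)
  ^ (up): (row=1, col=1) -> (row=0, col=1)
  > (right): (row=0, col=1) -> (row=0, col=2)
Final: (row=0, col=2)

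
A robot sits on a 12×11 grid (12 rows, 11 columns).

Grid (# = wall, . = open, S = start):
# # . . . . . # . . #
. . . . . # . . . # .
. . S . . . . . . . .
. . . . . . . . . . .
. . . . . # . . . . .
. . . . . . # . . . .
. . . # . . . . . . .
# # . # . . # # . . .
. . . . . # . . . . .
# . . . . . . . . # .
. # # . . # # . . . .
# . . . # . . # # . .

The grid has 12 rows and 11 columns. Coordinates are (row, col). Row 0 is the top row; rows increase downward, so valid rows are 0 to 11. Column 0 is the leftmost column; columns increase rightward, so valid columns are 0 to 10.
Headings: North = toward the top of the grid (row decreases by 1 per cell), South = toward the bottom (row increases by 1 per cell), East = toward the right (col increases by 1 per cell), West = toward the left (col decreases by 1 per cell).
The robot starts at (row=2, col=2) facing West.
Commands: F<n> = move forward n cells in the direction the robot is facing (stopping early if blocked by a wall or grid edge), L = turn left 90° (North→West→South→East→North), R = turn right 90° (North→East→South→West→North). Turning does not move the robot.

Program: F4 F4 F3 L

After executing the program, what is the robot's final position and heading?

Start: (row=2, col=2), facing West
  F4: move forward 2/4 (blocked), now at (row=2, col=0)
  F4: move forward 0/4 (blocked), now at (row=2, col=0)
  F3: move forward 0/3 (blocked), now at (row=2, col=0)
  L: turn left, now facing South
Final: (row=2, col=0), facing South

Answer: Final position: (row=2, col=0), facing South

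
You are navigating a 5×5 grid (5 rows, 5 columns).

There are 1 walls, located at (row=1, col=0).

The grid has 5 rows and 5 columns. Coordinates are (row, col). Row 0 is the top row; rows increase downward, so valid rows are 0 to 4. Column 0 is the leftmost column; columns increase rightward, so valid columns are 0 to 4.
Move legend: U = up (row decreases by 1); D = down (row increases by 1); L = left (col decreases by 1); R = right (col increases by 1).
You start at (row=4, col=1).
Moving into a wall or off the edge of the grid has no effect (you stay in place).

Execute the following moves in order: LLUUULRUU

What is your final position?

Answer: Final position: (row=0, col=1)

Derivation:
Start: (row=4, col=1)
  L (left): (row=4, col=1) -> (row=4, col=0)
  L (left): blocked, stay at (row=4, col=0)
  U (up): (row=4, col=0) -> (row=3, col=0)
  U (up): (row=3, col=0) -> (row=2, col=0)
  U (up): blocked, stay at (row=2, col=0)
  L (left): blocked, stay at (row=2, col=0)
  R (right): (row=2, col=0) -> (row=2, col=1)
  U (up): (row=2, col=1) -> (row=1, col=1)
  U (up): (row=1, col=1) -> (row=0, col=1)
Final: (row=0, col=1)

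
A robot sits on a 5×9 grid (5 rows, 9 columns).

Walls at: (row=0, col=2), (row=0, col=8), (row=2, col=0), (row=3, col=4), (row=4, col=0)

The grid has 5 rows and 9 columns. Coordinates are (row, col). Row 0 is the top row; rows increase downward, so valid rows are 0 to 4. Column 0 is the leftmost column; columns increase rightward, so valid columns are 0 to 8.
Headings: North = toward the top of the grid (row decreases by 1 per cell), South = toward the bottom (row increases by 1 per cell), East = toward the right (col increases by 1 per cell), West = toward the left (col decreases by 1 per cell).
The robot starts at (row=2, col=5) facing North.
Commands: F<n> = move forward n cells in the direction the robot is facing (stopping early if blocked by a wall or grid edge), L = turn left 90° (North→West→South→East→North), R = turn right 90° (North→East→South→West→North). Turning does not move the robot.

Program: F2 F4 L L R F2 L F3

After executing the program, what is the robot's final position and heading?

Start: (row=2, col=5), facing North
  F2: move forward 2, now at (row=0, col=5)
  F4: move forward 0/4 (blocked), now at (row=0, col=5)
  L: turn left, now facing West
  L: turn left, now facing South
  R: turn right, now facing West
  F2: move forward 2, now at (row=0, col=3)
  L: turn left, now facing South
  F3: move forward 3, now at (row=3, col=3)
Final: (row=3, col=3), facing South

Answer: Final position: (row=3, col=3), facing South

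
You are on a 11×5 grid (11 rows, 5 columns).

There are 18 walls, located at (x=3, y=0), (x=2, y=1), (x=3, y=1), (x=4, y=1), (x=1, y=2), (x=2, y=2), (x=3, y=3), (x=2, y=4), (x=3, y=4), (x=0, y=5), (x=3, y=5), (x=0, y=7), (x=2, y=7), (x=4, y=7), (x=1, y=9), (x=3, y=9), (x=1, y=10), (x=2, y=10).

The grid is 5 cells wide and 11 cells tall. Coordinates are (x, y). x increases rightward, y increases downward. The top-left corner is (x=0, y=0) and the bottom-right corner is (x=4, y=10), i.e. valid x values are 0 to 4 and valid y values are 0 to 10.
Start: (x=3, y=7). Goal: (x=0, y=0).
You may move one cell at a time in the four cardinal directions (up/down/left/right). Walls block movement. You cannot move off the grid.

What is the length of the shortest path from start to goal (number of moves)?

BFS from (x=3, y=7) until reaching (x=0, y=0):
  Distance 0: (x=3, y=7)
  Distance 1: (x=3, y=6), (x=3, y=8)
  Distance 2: (x=2, y=6), (x=4, y=6), (x=2, y=8), (x=4, y=8)
  Distance 3: (x=2, y=5), (x=4, y=5), (x=1, y=6), (x=1, y=8), (x=2, y=9), (x=4, y=9)
  Distance 4: (x=4, y=4), (x=1, y=5), (x=0, y=6), (x=1, y=7), (x=0, y=8), (x=4, y=10)
  Distance 5: (x=4, y=3), (x=1, y=4), (x=0, y=9), (x=3, y=10)
  Distance 6: (x=4, y=2), (x=1, y=3), (x=0, y=4), (x=0, y=10)
  Distance 7: (x=3, y=2), (x=0, y=3), (x=2, y=3)
  Distance 8: (x=0, y=2)
  Distance 9: (x=0, y=1)
  Distance 10: (x=0, y=0), (x=1, y=1)  <- goal reached here
One shortest path (10 moves): (x=3, y=7) -> (x=3, y=6) -> (x=2, y=6) -> (x=1, y=6) -> (x=1, y=5) -> (x=1, y=4) -> (x=0, y=4) -> (x=0, y=3) -> (x=0, y=2) -> (x=0, y=1) -> (x=0, y=0)

Answer: Shortest path length: 10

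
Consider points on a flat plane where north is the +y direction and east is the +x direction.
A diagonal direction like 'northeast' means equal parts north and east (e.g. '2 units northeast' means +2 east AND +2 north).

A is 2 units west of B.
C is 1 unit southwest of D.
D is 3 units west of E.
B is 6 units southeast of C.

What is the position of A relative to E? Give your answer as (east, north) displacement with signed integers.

Answer: A is at (east=0, north=-7) relative to E.

Derivation:
Place E at the origin (east=0, north=0).
  D is 3 units west of E: delta (east=-3, north=+0); D at (east=-3, north=0).
  C is 1 unit southwest of D: delta (east=-1, north=-1); C at (east=-4, north=-1).
  B is 6 units southeast of C: delta (east=+6, north=-6); B at (east=2, north=-7).
  A is 2 units west of B: delta (east=-2, north=+0); A at (east=0, north=-7).
Therefore A relative to E: (east=0, north=-7).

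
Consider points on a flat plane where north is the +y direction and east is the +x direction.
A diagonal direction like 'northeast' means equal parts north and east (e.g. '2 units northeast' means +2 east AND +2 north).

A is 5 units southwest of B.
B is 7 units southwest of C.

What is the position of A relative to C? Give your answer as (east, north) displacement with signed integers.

Answer: A is at (east=-12, north=-12) relative to C.

Derivation:
Place C at the origin (east=0, north=0).
  B is 7 units southwest of C: delta (east=-7, north=-7); B at (east=-7, north=-7).
  A is 5 units southwest of B: delta (east=-5, north=-5); A at (east=-12, north=-12).
Therefore A relative to C: (east=-12, north=-12).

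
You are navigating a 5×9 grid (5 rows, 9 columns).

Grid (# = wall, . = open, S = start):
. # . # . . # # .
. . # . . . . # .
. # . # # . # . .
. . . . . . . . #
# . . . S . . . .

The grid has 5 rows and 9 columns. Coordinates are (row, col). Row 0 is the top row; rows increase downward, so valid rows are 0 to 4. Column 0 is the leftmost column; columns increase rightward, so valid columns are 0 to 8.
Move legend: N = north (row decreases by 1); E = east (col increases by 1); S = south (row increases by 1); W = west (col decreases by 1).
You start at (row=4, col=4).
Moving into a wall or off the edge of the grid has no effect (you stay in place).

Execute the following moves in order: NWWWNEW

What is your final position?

Answer: Final position: (row=3, col=1)

Derivation:
Start: (row=4, col=4)
  N (north): (row=4, col=4) -> (row=3, col=4)
  W (west): (row=3, col=4) -> (row=3, col=3)
  W (west): (row=3, col=3) -> (row=3, col=2)
  W (west): (row=3, col=2) -> (row=3, col=1)
  N (north): blocked, stay at (row=3, col=1)
  E (east): (row=3, col=1) -> (row=3, col=2)
  W (west): (row=3, col=2) -> (row=3, col=1)
Final: (row=3, col=1)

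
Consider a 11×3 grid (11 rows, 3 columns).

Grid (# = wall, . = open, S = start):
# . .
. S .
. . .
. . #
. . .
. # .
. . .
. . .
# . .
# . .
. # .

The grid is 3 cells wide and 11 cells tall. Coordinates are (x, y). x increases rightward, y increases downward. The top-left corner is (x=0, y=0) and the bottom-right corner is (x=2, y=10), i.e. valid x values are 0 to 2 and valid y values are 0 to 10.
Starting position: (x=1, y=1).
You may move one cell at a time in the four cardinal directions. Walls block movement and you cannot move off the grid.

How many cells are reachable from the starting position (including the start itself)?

BFS flood-fill from (x=1, y=1):
  Distance 0: (x=1, y=1)
  Distance 1: (x=1, y=0), (x=0, y=1), (x=2, y=1), (x=1, y=2)
  Distance 2: (x=2, y=0), (x=0, y=2), (x=2, y=2), (x=1, y=3)
  Distance 3: (x=0, y=3), (x=1, y=4)
  Distance 4: (x=0, y=4), (x=2, y=4)
  Distance 5: (x=0, y=5), (x=2, y=5)
  Distance 6: (x=0, y=6), (x=2, y=6)
  Distance 7: (x=1, y=6), (x=0, y=7), (x=2, y=7)
  Distance 8: (x=1, y=7), (x=2, y=8)
  Distance 9: (x=1, y=8), (x=2, y=9)
  Distance 10: (x=1, y=9), (x=2, y=10)
Total reachable: 26 (grid has 27 open cells total)

Answer: Reachable cells: 26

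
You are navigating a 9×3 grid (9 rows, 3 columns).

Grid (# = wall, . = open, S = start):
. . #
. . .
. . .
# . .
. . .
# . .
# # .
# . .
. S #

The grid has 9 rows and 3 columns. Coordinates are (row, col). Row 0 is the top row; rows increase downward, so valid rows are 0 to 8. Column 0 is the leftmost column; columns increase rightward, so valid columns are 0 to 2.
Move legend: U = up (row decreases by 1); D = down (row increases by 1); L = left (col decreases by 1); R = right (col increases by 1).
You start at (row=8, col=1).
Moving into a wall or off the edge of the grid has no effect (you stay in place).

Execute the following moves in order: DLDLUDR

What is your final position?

Start: (row=8, col=1)
  D (down): blocked, stay at (row=8, col=1)
  L (left): (row=8, col=1) -> (row=8, col=0)
  D (down): blocked, stay at (row=8, col=0)
  L (left): blocked, stay at (row=8, col=0)
  U (up): blocked, stay at (row=8, col=0)
  D (down): blocked, stay at (row=8, col=0)
  R (right): (row=8, col=0) -> (row=8, col=1)
Final: (row=8, col=1)

Answer: Final position: (row=8, col=1)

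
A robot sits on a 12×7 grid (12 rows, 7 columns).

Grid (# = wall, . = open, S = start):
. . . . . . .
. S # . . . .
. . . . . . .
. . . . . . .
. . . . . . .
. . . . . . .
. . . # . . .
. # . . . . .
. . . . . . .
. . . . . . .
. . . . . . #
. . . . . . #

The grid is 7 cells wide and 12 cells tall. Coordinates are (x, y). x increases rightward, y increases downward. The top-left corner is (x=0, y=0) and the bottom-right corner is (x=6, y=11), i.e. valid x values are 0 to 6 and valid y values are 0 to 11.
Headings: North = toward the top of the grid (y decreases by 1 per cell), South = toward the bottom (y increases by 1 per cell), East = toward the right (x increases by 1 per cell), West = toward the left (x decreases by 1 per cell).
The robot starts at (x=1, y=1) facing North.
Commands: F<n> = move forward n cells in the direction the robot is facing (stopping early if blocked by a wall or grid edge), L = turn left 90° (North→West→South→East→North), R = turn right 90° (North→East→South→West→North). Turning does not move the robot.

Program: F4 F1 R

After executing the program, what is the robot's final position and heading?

Start: (x=1, y=1), facing North
  F4: move forward 1/4 (blocked), now at (x=1, y=0)
  F1: move forward 0/1 (blocked), now at (x=1, y=0)
  R: turn right, now facing East
Final: (x=1, y=0), facing East

Answer: Final position: (x=1, y=0), facing East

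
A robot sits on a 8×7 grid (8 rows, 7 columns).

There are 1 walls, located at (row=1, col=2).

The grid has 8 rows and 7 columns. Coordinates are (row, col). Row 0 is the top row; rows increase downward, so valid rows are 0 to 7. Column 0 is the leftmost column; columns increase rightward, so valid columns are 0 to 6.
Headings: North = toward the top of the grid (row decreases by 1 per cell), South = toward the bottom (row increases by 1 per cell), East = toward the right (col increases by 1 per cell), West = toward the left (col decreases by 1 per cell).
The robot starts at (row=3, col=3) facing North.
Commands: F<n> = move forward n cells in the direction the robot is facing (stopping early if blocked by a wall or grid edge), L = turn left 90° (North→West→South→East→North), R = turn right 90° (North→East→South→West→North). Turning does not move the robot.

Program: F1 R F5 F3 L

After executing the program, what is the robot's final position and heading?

Answer: Final position: (row=2, col=6), facing North

Derivation:
Start: (row=3, col=3), facing North
  F1: move forward 1, now at (row=2, col=3)
  R: turn right, now facing East
  F5: move forward 3/5 (blocked), now at (row=2, col=6)
  F3: move forward 0/3 (blocked), now at (row=2, col=6)
  L: turn left, now facing North
Final: (row=2, col=6), facing North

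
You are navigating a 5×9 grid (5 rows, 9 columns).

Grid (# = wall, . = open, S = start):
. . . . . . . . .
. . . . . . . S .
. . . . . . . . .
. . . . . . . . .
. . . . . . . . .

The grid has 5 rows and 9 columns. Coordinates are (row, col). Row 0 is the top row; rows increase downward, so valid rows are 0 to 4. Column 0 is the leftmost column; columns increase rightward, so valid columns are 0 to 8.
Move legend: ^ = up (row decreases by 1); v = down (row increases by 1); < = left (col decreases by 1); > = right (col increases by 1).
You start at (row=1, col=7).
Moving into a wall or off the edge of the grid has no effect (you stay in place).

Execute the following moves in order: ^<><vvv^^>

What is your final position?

Answer: Final position: (row=1, col=7)

Derivation:
Start: (row=1, col=7)
  ^ (up): (row=1, col=7) -> (row=0, col=7)
  < (left): (row=0, col=7) -> (row=0, col=6)
  > (right): (row=0, col=6) -> (row=0, col=7)
  < (left): (row=0, col=7) -> (row=0, col=6)
  v (down): (row=0, col=6) -> (row=1, col=6)
  v (down): (row=1, col=6) -> (row=2, col=6)
  v (down): (row=2, col=6) -> (row=3, col=6)
  ^ (up): (row=3, col=6) -> (row=2, col=6)
  ^ (up): (row=2, col=6) -> (row=1, col=6)
  > (right): (row=1, col=6) -> (row=1, col=7)
Final: (row=1, col=7)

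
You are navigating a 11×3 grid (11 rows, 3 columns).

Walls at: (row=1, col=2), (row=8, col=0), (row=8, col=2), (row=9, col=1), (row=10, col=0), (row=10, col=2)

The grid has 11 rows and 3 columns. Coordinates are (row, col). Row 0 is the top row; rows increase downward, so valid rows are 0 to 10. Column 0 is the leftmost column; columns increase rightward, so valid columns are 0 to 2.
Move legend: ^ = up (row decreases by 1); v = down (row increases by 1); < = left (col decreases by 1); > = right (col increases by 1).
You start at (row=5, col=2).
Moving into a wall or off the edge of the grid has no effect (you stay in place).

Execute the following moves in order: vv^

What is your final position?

Start: (row=5, col=2)
  v (down): (row=5, col=2) -> (row=6, col=2)
  v (down): (row=6, col=2) -> (row=7, col=2)
  ^ (up): (row=7, col=2) -> (row=6, col=2)
Final: (row=6, col=2)

Answer: Final position: (row=6, col=2)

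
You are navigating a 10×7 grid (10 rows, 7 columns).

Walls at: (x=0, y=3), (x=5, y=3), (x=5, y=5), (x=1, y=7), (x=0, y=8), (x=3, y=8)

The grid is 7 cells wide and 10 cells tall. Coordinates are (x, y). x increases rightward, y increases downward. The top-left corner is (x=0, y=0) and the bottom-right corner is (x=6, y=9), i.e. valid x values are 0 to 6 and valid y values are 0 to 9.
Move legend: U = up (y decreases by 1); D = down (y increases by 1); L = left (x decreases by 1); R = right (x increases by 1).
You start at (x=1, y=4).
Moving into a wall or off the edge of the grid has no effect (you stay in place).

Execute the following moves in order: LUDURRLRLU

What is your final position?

Answer: Final position: (x=1, y=3)

Derivation:
Start: (x=1, y=4)
  L (left): (x=1, y=4) -> (x=0, y=4)
  U (up): blocked, stay at (x=0, y=4)
  D (down): (x=0, y=4) -> (x=0, y=5)
  U (up): (x=0, y=5) -> (x=0, y=4)
  R (right): (x=0, y=4) -> (x=1, y=4)
  R (right): (x=1, y=4) -> (x=2, y=4)
  L (left): (x=2, y=4) -> (x=1, y=4)
  R (right): (x=1, y=4) -> (x=2, y=4)
  L (left): (x=2, y=4) -> (x=1, y=4)
  U (up): (x=1, y=4) -> (x=1, y=3)
Final: (x=1, y=3)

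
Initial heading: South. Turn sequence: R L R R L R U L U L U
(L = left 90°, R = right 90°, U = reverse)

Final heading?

Start: South
  R (right (90° clockwise)) -> West
  L (left (90° counter-clockwise)) -> South
  R (right (90° clockwise)) -> West
  R (right (90° clockwise)) -> North
  L (left (90° counter-clockwise)) -> West
  R (right (90° clockwise)) -> North
  U (U-turn (180°)) -> South
  L (left (90° counter-clockwise)) -> East
  U (U-turn (180°)) -> West
  L (left (90° counter-clockwise)) -> South
  U (U-turn (180°)) -> North
Final: North

Answer: Final heading: North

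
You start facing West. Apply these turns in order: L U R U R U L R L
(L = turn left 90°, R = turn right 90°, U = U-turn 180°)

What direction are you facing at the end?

Answer: Final heading: East

Derivation:
Start: West
  L (left (90° counter-clockwise)) -> South
  U (U-turn (180°)) -> North
  R (right (90° clockwise)) -> East
  U (U-turn (180°)) -> West
  R (right (90° clockwise)) -> North
  U (U-turn (180°)) -> South
  L (left (90° counter-clockwise)) -> East
  R (right (90° clockwise)) -> South
  L (left (90° counter-clockwise)) -> East
Final: East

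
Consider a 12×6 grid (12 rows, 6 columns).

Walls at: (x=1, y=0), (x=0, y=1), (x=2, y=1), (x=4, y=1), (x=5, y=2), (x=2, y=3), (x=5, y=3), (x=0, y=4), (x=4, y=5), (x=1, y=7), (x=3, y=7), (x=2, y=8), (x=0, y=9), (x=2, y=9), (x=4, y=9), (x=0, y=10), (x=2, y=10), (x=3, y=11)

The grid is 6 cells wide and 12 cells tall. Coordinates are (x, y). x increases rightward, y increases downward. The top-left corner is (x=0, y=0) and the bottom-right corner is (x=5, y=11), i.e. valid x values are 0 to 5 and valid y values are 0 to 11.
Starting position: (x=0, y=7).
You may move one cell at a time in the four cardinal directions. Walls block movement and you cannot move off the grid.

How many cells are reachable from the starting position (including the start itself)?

BFS flood-fill from (x=0, y=7):
  Distance 0: (x=0, y=7)
  Distance 1: (x=0, y=6), (x=0, y=8)
  Distance 2: (x=0, y=5), (x=1, y=6), (x=1, y=8)
  Distance 3: (x=1, y=5), (x=2, y=6), (x=1, y=9)
  Distance 4: (x=1, y=4), (x=2, y=5), (x=3, y=6), (x=2, y=7), (x=1, y=10)
  Distance 5: (x=1, y=3), (x=2, y=4), (x=3, y=5), (x=4, y=6), (x=1, y=11)
  Distance 6: (x=1, y=2), (x=0, y=3), (x=3, y=4), (x=5, y=6), (x=4, y=7), (x=0, y=11), (x=2, y=11)
  Distance 7: (x=1, y=1), (x=0, y=2), (x=2, y=2), (x=3, y=3), (x=4, y=4), (x=5, y=5), (x=5, y=7), (x=4, y=8)
  Distance 8: (x=3, y=2), (x=4, y=3), (x=5, y=4), (x=3, y=8), (x=5, y=8)
  Distance 9: (x=3, y=1), (x=4, y=2), (x=3, y=9), (x=5, y=9)
  Distance 10: (x=3, y=0), (x=3, y=10), (x=5, y=10)
  Distance 11: (x=2, y=0), (x=4, y=0), (x=4, y=10), (x=5, y=11)
  Distance 12: (x=5, y=0), (x=4, y=11)
  Distance 13: (x=5, y=1)
Total reachable: 53 (grid has 54 open cells total)

Answer: Reachable cells: 53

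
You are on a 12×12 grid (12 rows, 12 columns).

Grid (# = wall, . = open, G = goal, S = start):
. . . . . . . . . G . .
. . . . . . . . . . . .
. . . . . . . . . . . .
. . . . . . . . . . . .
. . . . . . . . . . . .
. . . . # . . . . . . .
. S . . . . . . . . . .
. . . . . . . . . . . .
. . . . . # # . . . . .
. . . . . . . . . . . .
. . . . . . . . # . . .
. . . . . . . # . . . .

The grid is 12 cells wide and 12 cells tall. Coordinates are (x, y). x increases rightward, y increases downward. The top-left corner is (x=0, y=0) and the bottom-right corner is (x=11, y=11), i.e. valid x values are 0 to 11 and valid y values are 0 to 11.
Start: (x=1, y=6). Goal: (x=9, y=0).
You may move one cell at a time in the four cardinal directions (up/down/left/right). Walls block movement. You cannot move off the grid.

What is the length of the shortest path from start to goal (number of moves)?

BFS from (x=1, y=6) until reaching (x=9, y=0):
  Distance 0: (x=1, y=6)
  Distance 1: (x=1, y=5), (x=0, y=6), (x=2, y=6), (x=1, y=7)
  Distance 2: (x=1, y=4), (x=0, y=5), (x=2, y=5), (x=3, y=6), (x=0, y=7), (x=2, y=7), (x=1, y=8)
  Distance 3: (x=1, y=3), (x=0, y=4), (x=2, y=4), (x=3, y=5), (x=4, y=6), (x=3, y=7), (x=0, y=8), (x=2, y=8), (x=1, y=9)
  Distance 4: (x=1, y=2), (x=0, y=3), (x=2, y=3), (x=3, y=4), (x=5, y=6), (x=4, y=7), (x=3, y=8), (x=0, y=9), (x=2, y=9), (x=1, y=10)
  Distance 5: (x=1, y=1), (x=0, y=2), (x=2, y=2), (x=3, y=3), (x=4, y=4), (x=5, y=5), (x=6, y=6), (x=5, y=7), (x=4, y=8), (x=3, y=9), (x=0, y=10), (x=2, y=10), (x=1, y=11)
  Distance 6: (x=1, y=0), (x=0, y=1), (x=2, y=1), (x=3, y=2), (x=4, y=3), (x=5, y=4), (x=6, y=5), (x=7, y=6), (x=6, y=7), (x=4, y=9), (x=3, y=10), (x=0, y=11), (x=2, y=11)
  Distance 7: (x=0, y=0), (x=2, y=0), (x=3, y=1), (x=4, y=2), (x=5, y=3), (x=6, y=4), (x=7, y=5), (x=8, y=6), (x=7, y=7), (x=5, y=9), (x=4, y=10), (x=3, y=11)
  Distance 8: (x=3, y=0), (x=4, y=1), (x=5, y=2), (x=6, y=3), (x=7, y=4), (x=8, y=5), (x=9, y=6), (x=8, y=7), (x=7, y=8), (x=6, y=9), (x=5, y=10), (x=4, y=11)
  Distance 9: (x=4, y=0), (x=5, y=1), (x=6, y=2), (x=7, y=3), (x=8, y=4), (x=9, y=5), (x=10, y=6), (x=9, y=7), (x=8, y=8), (x=7, y=9), (x=6, y=10), (x=5, y=11)
  Distance 10: (x=5, y=0), (x=6, y=1), (x=7, y=2), (x=8, y=3), (x=9, y=4), (x=10, y=5), (x=11, y=6), (x=10, y=7), (x=9, y=8), (x=8, y=9), (x=7, y=10), (x=6, y=11)
  Distance 11: (x=6, y=0), (x=7, y=1), (x=8, y=2), (x=9, y=3), (x=10, y=4), (x=11, y=5), (x=11, y=7), (x=10, y=8), (x=9, y=9)
  Distance 12: (x=7, y=0), (x=8, y=1), (x=9, y=2), (x=10, y=3), (x=11, y=4), (x=11, y=8), (x=10, y=9), (x=9, y=10)
  Distance 13: (x=8, y=0), (x=9, y=1), (x=10, y=2), (x=11, y=3), (x=11, y=9), (x=10, y=10), (x=9, y=11)
  Distance 14: (x=9, y=0), (x=10, y=1), (x=11, y=2), (x=11, y=10), (x=8, y=11), (x=10, y=11)  <- goal reached here
One shortest path (14 moves): (x=1, y=6) -> (x=2, y=6) -> (x=3, y=6) -> (x=4, y=6) -> (x=5, y=6) -> (x=6, y=6) -> (x=7, y=6) -> (x=8, y=6) -> (x=9, y=6) -> (x=9, y=5) -> (x=9, y=4) -> (x=9, y=3) -> (x=9, y=2) -> (x=9, y=1) -> (x=9, y=0)

Answer: Shortest path length: 14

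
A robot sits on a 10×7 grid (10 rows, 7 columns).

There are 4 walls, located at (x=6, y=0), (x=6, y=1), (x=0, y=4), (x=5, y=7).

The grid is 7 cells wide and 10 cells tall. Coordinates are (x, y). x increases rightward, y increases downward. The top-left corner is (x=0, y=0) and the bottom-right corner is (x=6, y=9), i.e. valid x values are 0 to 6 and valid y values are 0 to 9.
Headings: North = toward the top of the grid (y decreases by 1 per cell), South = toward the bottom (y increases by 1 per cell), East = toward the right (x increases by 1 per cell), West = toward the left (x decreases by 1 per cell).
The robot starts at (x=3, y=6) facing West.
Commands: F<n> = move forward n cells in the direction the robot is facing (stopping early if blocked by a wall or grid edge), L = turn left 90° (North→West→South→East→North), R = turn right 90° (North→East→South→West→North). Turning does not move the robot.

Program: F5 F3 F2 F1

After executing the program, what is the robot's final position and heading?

Answer: Final position: (x=0, y=6), facing West

Derivation:
Start: (x=3, y=6), facing West
  F5: move forward 3/5 (blocked), now at (x=0, y=6)
  F3: move forward 0/3 (blocked), now at (x=0, y=6)
  F2: move forward 0/2 (blocked), now at (x=0, y=6)
  F1: move forward 0/1 (blocked), now at (x=0, y=6)
Final: (x=0, y=6), facing West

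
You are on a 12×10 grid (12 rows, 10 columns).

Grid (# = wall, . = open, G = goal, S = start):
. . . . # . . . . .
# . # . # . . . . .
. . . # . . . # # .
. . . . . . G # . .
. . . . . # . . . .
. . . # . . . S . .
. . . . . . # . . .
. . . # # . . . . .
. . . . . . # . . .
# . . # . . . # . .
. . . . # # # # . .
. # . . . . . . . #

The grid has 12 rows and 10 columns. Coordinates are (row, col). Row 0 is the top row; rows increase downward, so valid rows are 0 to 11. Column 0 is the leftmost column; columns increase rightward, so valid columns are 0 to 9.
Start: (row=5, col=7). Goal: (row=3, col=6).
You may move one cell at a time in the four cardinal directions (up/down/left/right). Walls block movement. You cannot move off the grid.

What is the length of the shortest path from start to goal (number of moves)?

BFS from (row=5, col=7) until reaching (row=3, col=6):
  Distance 0: (row=5, col=7)
  Distance 1: (row=4, col=7), (row=5, col=6), (row=5, col=8), (row=6, col=7)
  Distance 2: (row=4, col=6), (row=4, col=8), (row=5, col=5), (row=5, col=9), (row=6, col=8), (row=7, col=7)
  Distance 3: (row=3, col=6), (row=3, col=8), (row=4, col=9), (row=5, col=4), (row=6, col=5), (row=6, col=9), (row=7, col=6), (row=7, col=8), (row=8, col=7)  <- goal reached here
One shortest path (3 moves): (row=5, col=7) -> (row=5, col=6) -> (row=4, col=6) -> (row=3, col=6)

Answer: Shortest path length: 3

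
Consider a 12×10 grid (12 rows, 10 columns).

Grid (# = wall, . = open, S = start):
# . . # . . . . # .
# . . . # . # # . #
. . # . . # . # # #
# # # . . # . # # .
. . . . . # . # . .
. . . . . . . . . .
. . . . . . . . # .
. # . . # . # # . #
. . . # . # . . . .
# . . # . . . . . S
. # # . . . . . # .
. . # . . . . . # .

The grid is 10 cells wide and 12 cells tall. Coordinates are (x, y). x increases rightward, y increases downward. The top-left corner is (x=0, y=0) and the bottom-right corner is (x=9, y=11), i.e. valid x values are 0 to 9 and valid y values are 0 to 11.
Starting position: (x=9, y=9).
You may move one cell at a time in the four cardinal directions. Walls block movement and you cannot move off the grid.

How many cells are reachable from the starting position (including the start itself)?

Answer: Reachable cells: 24

Derivation:
BFS flood-fill from (x=9, y=9):
  Distance 0: (x=9, y=9)
  Distance 1: (x=9, y=8), (x=8, y=9), (x=9, y=10)
  Distance 2: (x=8, y=8), (x=7, y=9), (x=9, y=11)
  Distance 3: (x=8, y=7), (x=7, y=8), (x=6, y=9), (x=7, y=10)
  Distance 4: (x=6, y=8), (x=5, y=9), (x=6, y=10), (x=7, y=11)
  Distance 5: (x=4, y=9), (x=5, y=10), (x=6, y=11)
  Distance 6: (x=4, y=8), (x=4, y=10), (x=5, y=11)
  Distance 7: (x=3, y=10), (x=4, y=11)
  Distance 8: (x=3, y=11)
Total reachable: 24 (grid has 84 open cells total)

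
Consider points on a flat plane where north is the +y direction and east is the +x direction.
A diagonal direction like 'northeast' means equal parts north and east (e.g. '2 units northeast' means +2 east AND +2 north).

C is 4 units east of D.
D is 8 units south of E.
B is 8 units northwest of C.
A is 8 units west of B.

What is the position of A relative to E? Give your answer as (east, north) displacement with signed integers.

Answer: A is at (east=-12, north=0) relative to E.

Derivation:
Place E at the origin (east=0, north=0).
  D is 8 units south of E: delta (east=+0, north=-8); D at (east=0, north=-8).
  C is 4 units east of D: delta (east=+4, north=+0); C at (east=4, north=-8).
  B is 8 units northwest of C: delta (east=-8, north=+8); B at (east=-4, north=0).
  A is 8 units west of B: delta (east=-8, north=+0); A at (east=-12, north=0).
Therefore A relative to E: (east=-12, north=0).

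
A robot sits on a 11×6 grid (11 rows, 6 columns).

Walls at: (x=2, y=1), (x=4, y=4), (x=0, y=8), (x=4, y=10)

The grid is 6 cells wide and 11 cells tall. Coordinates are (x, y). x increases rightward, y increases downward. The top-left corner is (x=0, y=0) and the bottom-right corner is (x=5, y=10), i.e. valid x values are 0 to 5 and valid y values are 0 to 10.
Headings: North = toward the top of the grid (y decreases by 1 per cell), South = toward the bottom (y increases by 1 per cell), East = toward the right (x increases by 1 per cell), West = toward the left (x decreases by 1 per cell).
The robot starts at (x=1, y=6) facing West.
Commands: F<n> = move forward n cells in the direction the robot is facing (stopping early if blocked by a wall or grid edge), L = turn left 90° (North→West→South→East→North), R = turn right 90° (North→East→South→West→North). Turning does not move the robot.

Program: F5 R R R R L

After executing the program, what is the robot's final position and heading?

Start: (x=1, y=6), facing West
  F5: move forward 1/5 (blocked), now at (x=0, y=6)
  R: turn right, now facing North
  R: turn right, now facing East
  R: turn right, now facing South
  R: turn right, now facing West
  L: turn left, now facing South
Final: (x=0, y=6), facing South

Answer: Final position: (x=0, y=6), facing South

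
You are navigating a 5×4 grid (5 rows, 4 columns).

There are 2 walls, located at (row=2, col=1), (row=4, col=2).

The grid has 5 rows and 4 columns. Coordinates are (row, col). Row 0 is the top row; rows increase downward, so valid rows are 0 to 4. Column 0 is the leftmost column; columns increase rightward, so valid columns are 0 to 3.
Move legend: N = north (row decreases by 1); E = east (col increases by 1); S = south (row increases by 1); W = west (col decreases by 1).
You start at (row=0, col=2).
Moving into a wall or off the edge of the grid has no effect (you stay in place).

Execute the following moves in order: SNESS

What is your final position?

Answer: Final position: (row=2, col=3)

Derivation:
Start: (row=0, col=2)
  S (south): (row=0, col=2) -> (row=1, col=2)
  N (north): (row=1, col=2) -> (row=0, col=2)
  E (east): (row=0, col=2) -> (row=0, col=3)
  S (south): (row=0, col=3) -> (row=1, col=3)
  S (south): (row=1, col=3) -> (row=2, col=3)
Final: (row=2, col=3)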